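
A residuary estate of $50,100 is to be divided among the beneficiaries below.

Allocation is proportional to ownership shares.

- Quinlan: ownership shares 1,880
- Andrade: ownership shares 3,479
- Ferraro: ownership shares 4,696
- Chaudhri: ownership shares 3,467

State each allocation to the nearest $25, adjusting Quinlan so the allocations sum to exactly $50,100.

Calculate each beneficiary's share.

Ownership shares total: 13,522.
Proportional shares: Quinlan 1,880/13,522 × $50,100 = 6,965.54; Andrade 3,479/13,522 × $50,100 = 12,889.95; Ferraro 4,696/13,522 × $50,100 = 17,399.02; Chaudhri 3,467/13,522 × $50,100 = 12,845.49.
At nearest $25: Quinlan $6,975; Andrade $12,900; Ferraro $17,400; Chaudhri $12,850. Sum = $50,125.
Difference $50,100 − $50,125 = −$25 applied to Quinlan: Quinlan becomes $6,950.

Quinlan: $6,950 | Andrade: $12,900 | Ferraro: $17,400 | Chaudhri: $12,850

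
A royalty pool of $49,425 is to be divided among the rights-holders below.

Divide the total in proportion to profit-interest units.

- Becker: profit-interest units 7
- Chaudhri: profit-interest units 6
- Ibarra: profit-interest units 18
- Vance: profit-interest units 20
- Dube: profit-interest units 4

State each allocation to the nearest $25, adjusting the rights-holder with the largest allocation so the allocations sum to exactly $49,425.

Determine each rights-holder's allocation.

Becker: $6,300 · Chaudhri: $5,400 · Ibarra: $16,175 · Vance: $17,950 · Dube: $3,600

Profit-interest units total: 55.
Pro-rata amounts: Becker 7/55 × $49,425 = 6,290.45; Chaudhri 6/55 × $49,425 = 5,391.82; Ibarra 18/55 × $49,425 = 16,175.45; Vance 20/55 × $49,425 = 17,972.73; Dube 4/55 × $49,425 = 3,594.55.
After rounding ($25): Becker $6,300; Chaudhri $5,400; Ibarra $16,175; Vance $17,975; Dube $3,600. Sum = $49,450.
Difference $49,425 − $49,450 = −$25 applied to largest allocation (Vance): Vance becomes $17,950.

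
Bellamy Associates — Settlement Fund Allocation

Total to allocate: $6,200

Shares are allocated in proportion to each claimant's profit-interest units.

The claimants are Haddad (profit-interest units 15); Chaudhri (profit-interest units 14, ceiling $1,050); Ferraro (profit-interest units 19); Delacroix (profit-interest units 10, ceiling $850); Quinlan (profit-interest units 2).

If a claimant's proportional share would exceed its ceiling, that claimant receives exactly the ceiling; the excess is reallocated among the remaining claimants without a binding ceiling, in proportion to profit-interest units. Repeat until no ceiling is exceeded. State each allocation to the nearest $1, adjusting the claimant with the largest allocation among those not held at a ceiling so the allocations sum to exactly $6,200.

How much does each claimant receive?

Profit-interest units total: 60.
Pro-rata shares before constraints: Haddad 1,550.00; Chaudhri 1,446.67; Ferraro 1,963.33; Delacroix 1,033.33; Quinlan 206.67.
Capped: Chaudhri ($1,050), Delacroix ($850); residual $4,300 reallocated over remaining profit-interest units 36.
Remaining shares: Haddad 1,791.67 → $1,792; Ferraro 2,269.44 → $2,269; Quinlan 238.89 → $239.

Haddad: $1,792 · Chaudhri: $1,050 · Ferraro: $2,269 · Delacroix: $850 · Quinlan: $239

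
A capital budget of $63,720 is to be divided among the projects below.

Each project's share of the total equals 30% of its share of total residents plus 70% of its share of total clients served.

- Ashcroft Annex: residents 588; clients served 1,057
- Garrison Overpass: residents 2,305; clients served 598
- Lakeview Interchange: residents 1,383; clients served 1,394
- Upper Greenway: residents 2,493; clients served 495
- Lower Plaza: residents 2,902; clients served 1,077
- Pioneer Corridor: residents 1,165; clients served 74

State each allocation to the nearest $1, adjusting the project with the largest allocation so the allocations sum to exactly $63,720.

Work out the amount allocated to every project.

Ashcroft Annex: $11,079; Garrison Overpass: $9,747; Lakeview Interchange: $15,684; Upper Greenway: $9,101; Lower Plaza: $15,351; Pioneer Corridor: $2,758

Totals — residents 10,836, clients served 4,695.
Blended shares (30% residents + 70% clients served): Ashcroft Annex 0.1739; Garrison Overpass 0.1530; Lakeview Interchange 0.2461; Upper Greenway 0.1428; Lower Plaza 0.2409; Pioneer Corridor 0.0433.
Proportional shares: Ashcroft Annex 11,079.14; Garrison Overpass 9,747.49; Lakeview Interchange 15,683.22; Upper Greenway 9,100.61; Lower Plaza 15,351.32; Pioneer Corridor 2,758.22.
At nearest $1: Ashcroft Annex $11,079; Garrison Overpass $9,747; Lakeview Interchange $15,683; Upper Greenway $9,101; Lower Plaza $15,351; Pioneer Corridor $2,758. Sum = $63,719.
Difference $63,720 − $63,719 = +$1 applied to largest allocation (Lakeview Interchange): Lakeview Interchange becomes $15,684.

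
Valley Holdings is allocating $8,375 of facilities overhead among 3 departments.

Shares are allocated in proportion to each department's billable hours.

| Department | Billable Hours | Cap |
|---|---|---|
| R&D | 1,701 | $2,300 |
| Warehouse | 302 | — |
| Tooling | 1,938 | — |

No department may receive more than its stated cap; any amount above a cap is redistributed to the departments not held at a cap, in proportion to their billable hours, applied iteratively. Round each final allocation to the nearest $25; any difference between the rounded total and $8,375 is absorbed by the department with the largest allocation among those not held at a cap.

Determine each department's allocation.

R&D: $2,300; Warehouse: $825; Tooling: $5,250

Billable hours total: 3,941.
Proportional shares (ignoring caps): R&D 3,614.79; Warehouse 641.78; Tooling 4,118.43.
Capped: R&D ($2,300); remaining pool $6,075 reallocated over remaining billable hours 2,240.
Shares after redistribution: Warehouse 819.04 → $825; Tooling 5,255.96 → $5,250.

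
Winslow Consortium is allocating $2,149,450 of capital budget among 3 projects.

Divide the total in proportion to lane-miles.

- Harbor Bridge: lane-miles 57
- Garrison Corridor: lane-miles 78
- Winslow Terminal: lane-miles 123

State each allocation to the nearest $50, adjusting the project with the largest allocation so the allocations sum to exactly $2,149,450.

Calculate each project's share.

Harbor Bridge: $474,900 · Garrison Corridor: $649,850 · Winslow Terminal: $1,024,700

Lane-miles total: 258.
Raw shares: Harbor Bridge 57/258 × $2,149,450 = 474,878.49; Garrison Corridor 78/258 × $2,149,450 = 649,833.72; Winslow Terminal 123/258 × $2,149,450 = 1,024,737.79.
Rounded to nearest $50: Harbor Bridge $474,900; Garrison Corridor $649,850; Winslow Terminal $1,024,750. Sum = $2,149,500.
Difference $2,149,450 − $2,149,500 = −$50 applied to largest allocation (Winslow Terminal): Winslow Terminal becomes $1,024,700.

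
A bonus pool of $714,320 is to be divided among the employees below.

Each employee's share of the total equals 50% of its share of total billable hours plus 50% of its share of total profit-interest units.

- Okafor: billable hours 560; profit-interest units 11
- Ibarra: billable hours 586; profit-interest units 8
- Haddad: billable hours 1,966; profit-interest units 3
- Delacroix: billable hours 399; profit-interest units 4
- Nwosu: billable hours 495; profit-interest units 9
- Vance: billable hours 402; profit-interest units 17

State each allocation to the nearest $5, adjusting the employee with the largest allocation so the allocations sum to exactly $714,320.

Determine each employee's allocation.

Billable hours total 4,408; profit-interest units total 52.
Blended shares (50% billable hours + 50% profit-interest units): Okafor 0.1693; Ibarra 0.1434; Haddad 0.2518; Delacroix 0.0837; Nwosu 0.1427; Vance 0.2091.
Pro-rata amounts: Okafor 120,927.31; Ibarra 102,428.58; Haddad 179,901.34; Delacroix 59,802.98; Nwosu 101,923.73; Vance 149,336.06.
Rounded to nearest $5: Okafor $120,925; Ibarra $102,430; Haddad $179,900; Delacroix $59,805; Nwosu $101,925; Vance $149,335. Sum = $714,320.
No rounding difference to absorb.

Okafor: $120,925 | Ibarra: $102,430 | Haddad: $179,900 | Delacroix: $59,805 | Nwosu: $101,925 | Vance: $149,335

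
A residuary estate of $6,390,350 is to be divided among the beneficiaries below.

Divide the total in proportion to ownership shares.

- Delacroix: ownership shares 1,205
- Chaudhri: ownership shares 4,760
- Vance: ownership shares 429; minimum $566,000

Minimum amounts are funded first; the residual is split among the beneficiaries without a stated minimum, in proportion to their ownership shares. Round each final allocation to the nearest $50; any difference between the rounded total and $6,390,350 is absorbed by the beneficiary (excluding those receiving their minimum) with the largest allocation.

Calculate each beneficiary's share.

Minimums first: Vance $566,000. Balance $5,824,350.
Balance split over remaining ownership shares 5,965: Delacroix 1,176,587.05 → $1,176,600; Chaudhri 4,647,762.95 → $4,647,750.

Delacroix: $1,176,600 · Chaudhri: $4,647,750 · Vance: $566,000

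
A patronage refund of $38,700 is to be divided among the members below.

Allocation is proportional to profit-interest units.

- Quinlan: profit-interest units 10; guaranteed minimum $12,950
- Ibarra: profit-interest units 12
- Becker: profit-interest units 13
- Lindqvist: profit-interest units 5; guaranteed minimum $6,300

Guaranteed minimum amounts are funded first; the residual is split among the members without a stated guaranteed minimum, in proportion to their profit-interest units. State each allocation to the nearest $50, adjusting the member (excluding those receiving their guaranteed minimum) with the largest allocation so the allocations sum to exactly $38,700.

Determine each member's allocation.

Guaranteed amounts: Quinlan $12,950; Lindqvist $6,300. Balance $19,450.
Balance split over remaining profit-interest units 25: Ibarra 9,336.00 → $9,350; Becker 10,114.00 → $10,100.

Quinlan: $12,950; Ibarra: $9,350; Becker: $10,100; Lindqvist: $6,300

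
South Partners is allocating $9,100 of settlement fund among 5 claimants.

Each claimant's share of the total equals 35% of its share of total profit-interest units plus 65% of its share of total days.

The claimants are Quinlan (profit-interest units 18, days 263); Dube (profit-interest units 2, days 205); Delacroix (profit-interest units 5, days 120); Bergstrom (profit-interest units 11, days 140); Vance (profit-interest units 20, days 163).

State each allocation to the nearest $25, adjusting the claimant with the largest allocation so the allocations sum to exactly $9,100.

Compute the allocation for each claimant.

Totals — profit-interest units 56, days 891.
Composite weights (35% profit-interest units + 65% days): Quinlan 0.3044; Dube 0.1621; Delacroix 0.1188; Bergstrom 0.1709; Vance 0.2439.
Proportional shares: Quinlan 2,769.70; Dube 1,474.66; Delacroix 1,081.01; Bergstrom 1,555.03; Vance 2,219.59.
Rounded to nearest $25: Quinlan $2,775; Dube $1,475; Delacroix $1,075; Bergstrom $1,550; Vance $2,225. Sum = $9,100.
Sum already equals the total — no adjustment.

Quinlan: $2,775 | Dube: $1,475 | Delacroix: $1,075 | Bergstrom: $1,550 | Vance: $2,225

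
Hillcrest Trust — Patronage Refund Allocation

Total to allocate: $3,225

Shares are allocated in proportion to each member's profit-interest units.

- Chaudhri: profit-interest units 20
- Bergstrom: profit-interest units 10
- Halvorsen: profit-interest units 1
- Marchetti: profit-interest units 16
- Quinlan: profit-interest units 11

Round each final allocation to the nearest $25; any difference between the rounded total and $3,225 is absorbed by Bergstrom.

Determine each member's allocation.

Combined profit-interest units = 58.
Unrounded shares: Chaudhri 20/58 × $3,225 = 1,112.07; Bergstrom 10/58 × $3,225 = 556.03; Halvorsen 1/58 × $3,225 = 55.60; Marchetti 16/58 × $3,225 = 889.66; Quinlan 11/58 × $3,225 = 611.64.
At nearest $25: Chaudhri $1,100; Bergstrom $550; Halvorsen $50; Marchetti $900; Quinlan $600. Sum = $3,200.
Difference $3,225 − $3,200 = +$25 applied to Bergstrom: Bergstrom becomes $575.

Chaudhri: $1,100 | Bergstrom: $575 | Halvorsen: $50 | Marchetti: $900 | Quinlan: $600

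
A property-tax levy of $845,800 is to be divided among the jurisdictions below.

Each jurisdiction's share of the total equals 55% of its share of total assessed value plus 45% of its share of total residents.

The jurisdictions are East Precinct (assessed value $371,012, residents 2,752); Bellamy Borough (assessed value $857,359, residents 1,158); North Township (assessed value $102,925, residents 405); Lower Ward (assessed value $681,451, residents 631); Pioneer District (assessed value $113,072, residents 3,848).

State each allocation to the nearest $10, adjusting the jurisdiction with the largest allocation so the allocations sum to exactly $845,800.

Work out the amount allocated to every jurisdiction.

East Precinct: $200,300 · Bellamy Borough: $237,730 · North Township: $40,050 · Lower Ward: $176,430 · Pioneer District: $191,290

Totals — assessed value 2,125,819, residents 8,794.
Composite weights (55% assessed value + 45% residents): East Precinct 0.2368; Bellamy Borough 0.2811; North Township 0.0474; Lower Ward 0.2086; Pioneer District 0.2262.
Pro-rata amounts: East Precinct 200,296.37; Bellamy Borough 237,733.66; North Township 40,051.60; Lower Ward 176,431.06; Pioneer District 191,287.31.
At nearest $10: East Precinct $200,300; Bellamy Borough $237,730; North Township $40,050; Lower Ward $176,430; Pioneer District $191,290. Sum = $845,800.
Sum already equals the total — no adjustment.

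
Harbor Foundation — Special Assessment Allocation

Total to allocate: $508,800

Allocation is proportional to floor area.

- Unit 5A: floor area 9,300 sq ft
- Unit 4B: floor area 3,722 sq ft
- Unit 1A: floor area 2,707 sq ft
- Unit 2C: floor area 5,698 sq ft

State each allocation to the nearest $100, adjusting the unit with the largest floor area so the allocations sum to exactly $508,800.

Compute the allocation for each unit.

Unit 5A: $220,800 | Unit 4B: $88,400 | Unit 1A: $64,300 | Unit 2C: $135,300

Floor area total: 9,300 + 3,722 + 2,707 + 5,698 = 21,427.
Raw shares: Unit 5A 220,835.39; Unit 4B 88,381.65; Unit 1A 64,279.72; Unit 2C 135,303.23.
At nearest $100: Unit 5A $220,800; Unit 4B $88,400; Unit 1A $64,300; Unit 2C $135,300. Sum = $508,800.
Sum already equals the total — no adjustment.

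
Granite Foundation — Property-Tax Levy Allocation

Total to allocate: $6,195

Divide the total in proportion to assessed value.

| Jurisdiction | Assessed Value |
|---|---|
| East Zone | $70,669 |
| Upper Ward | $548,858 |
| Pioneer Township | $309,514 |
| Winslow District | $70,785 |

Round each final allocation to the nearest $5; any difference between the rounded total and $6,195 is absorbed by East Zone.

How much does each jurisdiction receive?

East Zone: $435 | Upper Ward: $3,400 | Pioneer Township: $1,920 | Winslow District: $440

Assessed value total: 999,826.
Unrounded shares: East Zone 70,669/999,826 × $6,195 = 437.87; Upper Ward 548,858/999,826 × $6,195 = 3,400.77; Pioneer Township 309,514/999,826 × $6,195 = 1,917.77; Winslow District 70,785/999,826 × $6,195 = 438.59.
After rounding ($5): East Zone $440; Upper Ward $3,400; Pioneer Township $1,920; Winslow District $440. Sum = $6,200.
Difference $6,195 − $6,200 = −$5 applied to East Zone: East Zone becomes $435.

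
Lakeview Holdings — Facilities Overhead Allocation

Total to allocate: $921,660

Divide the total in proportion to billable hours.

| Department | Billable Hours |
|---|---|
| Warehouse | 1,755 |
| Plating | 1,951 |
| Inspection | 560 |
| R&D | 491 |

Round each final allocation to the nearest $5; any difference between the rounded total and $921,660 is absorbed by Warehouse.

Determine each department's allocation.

Total billable hours = 4,757.
Raw shares: Warehouse 1,755/4,757 × $921,660 = 340,028.02; Plating 1,951/4,757 × $921,660 = 378,002.66; Inspection 560/4,757 × $921,660 = 108,498.97; R&D 491/4,757 × $921,660 = 95,130.35.
At nearest $5: Warehouse $340,030; Plating $378,005; Inspection $108,500; R&D $95,130. Sum = $921,665.
Difference $921,660 − $921,665 = −$5 applied to Warehouse: Warehouse becomes $340,025.

Warehouse: $340,025; Plating: $378,005; Inspection: $108,500; R&D: $95,130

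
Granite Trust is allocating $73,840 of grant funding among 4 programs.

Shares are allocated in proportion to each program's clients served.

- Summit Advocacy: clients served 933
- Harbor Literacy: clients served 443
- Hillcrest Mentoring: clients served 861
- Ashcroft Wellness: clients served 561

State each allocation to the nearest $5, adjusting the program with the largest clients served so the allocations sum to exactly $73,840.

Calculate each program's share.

Summit Advocacy: $24,625 · Harbor Literacy: $11,690 · Hillcrest Mentoring: $22,720 · Ashcroft Wellness: $14,805

Clients served total: 2,798.
Pro-rata amounts: Summit Advocacy 933/2,798 × $73,840 = 24,622.13; Harbor Literacy 443/2,798 × $73,840 = 11,690.89; Hillcrest Mentoring 861/2,798 × $73,840 = 22,722.03; Ashcroft Wellness 561/2,798 × $73,840 = 14,804.95.
At nearest $5: Summit Advocacy $24,620; Harbor Literacy $11,690; Hillcrest Mentoring $22,720; Ashcroft Wellness $14,805. Sum = $73,835.
Difference $73,840 − $73,835 = +$5 applied to largest clients served (Summit Advocacy): Summit Advocacy becomes $24,625.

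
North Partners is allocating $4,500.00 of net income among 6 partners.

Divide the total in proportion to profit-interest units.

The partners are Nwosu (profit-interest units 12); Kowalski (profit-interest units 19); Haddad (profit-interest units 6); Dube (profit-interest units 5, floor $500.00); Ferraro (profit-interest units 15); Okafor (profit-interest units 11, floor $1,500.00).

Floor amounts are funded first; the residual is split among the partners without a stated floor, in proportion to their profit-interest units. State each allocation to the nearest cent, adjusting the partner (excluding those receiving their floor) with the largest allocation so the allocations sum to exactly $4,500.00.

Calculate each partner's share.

Nwosu: $576.92 | Kowalski: $913.47 | Haddad: $288.46 | Dube: $500.00 | Ferraro: $721.15 | Okafor: $1,500.00

Guaranteed amounts: Dube $500.00; Okafor $1,500.00. Remaining pool $2,500.00.
Remaining pool split over remaining profit-interest units 52: Nwosu 576.9231 → $576.92; Kowalski 913.4615 → $913.46; Haddad 288.4615 → $288.46; Ferraro 721.1538 → $721.15.
Rounding difference +$0.01 applied to Kowalski → $913.47.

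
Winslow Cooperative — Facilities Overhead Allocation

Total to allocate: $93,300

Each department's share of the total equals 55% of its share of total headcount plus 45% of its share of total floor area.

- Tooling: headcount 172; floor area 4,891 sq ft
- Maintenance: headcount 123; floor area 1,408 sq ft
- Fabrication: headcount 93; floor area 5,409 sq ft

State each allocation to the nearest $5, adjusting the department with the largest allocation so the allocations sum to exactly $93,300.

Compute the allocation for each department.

Tooling: $40,290 · Maintenance: $21,315 · Fabrication: $31,695

Totals — headcount 388, floor area 11,708.
Composite weights (55% headcount + 45% floor area): Tooling 0.4318; Maintenance 0.2285; Fabrication 0.3397.
Pro-rata amounts: Tooling 40,287.06; Maintenance 21,316.49; Fabrication 31,696.46.
Rounded to nearest $5: Tooling $40,285; Maintenance $21,315; Fabrication $31,695. Sum = $93,295.
Difference $93,300 − $93,295 = +$5 applied to largest allocation (Tooling): Tooling becomes $40,290.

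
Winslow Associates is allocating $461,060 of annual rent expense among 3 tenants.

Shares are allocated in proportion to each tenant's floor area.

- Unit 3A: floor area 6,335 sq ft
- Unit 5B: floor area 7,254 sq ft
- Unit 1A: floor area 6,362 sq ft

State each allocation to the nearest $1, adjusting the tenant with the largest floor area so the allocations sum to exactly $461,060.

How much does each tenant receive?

Unit 3A: $146,399 · Unit 5B: $167,638 · Unit 1A: $147,023

Combined floor area = 19,951.
Proportional shares: Unit 3A 6,335/19,951 × $461,060 = 146,399.43; Unit 5B 7,254/19,951 × $461,060 = 167,637.17; Unit 1A 6,362/19,951 × $461,060 = 147,023.39.
At nearest $1: Unit 3A $146,399; Unit 5B $167,637; Unit 1A $147,023. Sum = $461,059.
Difference $461,060 − $461,059 = +$1 applied to largest floor area (Unit 5B): Unit 5B becomes $167,638.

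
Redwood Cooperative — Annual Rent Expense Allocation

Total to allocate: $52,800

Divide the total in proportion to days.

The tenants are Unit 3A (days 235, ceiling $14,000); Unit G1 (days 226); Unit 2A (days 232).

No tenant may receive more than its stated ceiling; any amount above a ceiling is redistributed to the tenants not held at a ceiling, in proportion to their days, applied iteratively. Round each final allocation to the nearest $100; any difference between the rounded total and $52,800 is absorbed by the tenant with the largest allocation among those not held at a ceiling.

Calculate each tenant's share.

Unit 3A: $14,000 · Unit G1: $19,100 · Unit 2A: $19,700

Sum of days: 693.
Proportional shares (ignoring caps): Unit 3A 17,904.76; Unit G1 17,219.05; Unit 2A 17,676.19.
Capped: Unit 3A ($14,000); residual $38,800 reallocated over remaining days 458.
Remaining shares: Unit G1 19,145.85 → $19,100; Unit 2A 19,654.15 → $19,700.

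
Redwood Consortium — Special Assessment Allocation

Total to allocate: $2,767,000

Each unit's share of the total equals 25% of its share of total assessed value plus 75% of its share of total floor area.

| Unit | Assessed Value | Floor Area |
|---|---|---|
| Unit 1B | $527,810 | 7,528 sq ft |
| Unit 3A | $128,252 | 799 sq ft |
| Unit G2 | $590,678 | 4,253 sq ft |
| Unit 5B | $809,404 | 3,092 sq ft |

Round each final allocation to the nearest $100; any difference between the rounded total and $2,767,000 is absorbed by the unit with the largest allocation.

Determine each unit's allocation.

Assessed value total 2,056,144; floor area total 15,672.
Blended shares (25% assessed value + 75% floor area): Unit 1B 0.4244; Unit 3A 0.0538; Unit G2 0.2754; Unit 5B 0.2464.
Proportional shares: Unit 1B 1,174,411.85; Unit 3A 148,949.64; Unit G2 761,894.65; Unit 5B 681,743.86.
After rounding ($100): Unit 1B $1,174,400; Unit 3A $148,900; Unit G2 $761,900; Unit 5B $681,700. Sum = $2,766,900.
Difference $2,767,000 − $2,766,900 = +$100 applied to largest allocation (Unit 1B): Unit 1B becomes $1,174,500.

Unit 1B: $1,174,500 | Unit 3A: $148,900 | Unit G2: $761,900 | Unit 5B: $681,700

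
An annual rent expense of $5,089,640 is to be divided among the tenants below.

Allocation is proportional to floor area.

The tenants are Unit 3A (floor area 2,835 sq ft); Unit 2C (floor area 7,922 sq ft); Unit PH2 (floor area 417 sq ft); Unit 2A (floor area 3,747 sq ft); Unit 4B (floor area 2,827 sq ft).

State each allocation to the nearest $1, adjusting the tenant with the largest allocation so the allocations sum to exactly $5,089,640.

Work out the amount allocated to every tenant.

Floor area total: 17,748.
Raw shares: Unit 3A 2,835/17,748 × $5,089,640 = 813,000.30; Unit 2C 7,922/17,748 × $5,089,640 = 2,271,812.49; Unit PH2 417/17,748 × $5,089,640 = 119,584.17; Unit 2A 3,747/17,748 × $5,089,640 = 1,074,536.91; Unit 4B 2,827/17,748 × $5,089,640 = 810,706.12.
At nearest $1: Unit 3A $813,000; Unit 2C $2,271,812; Unit PH2 $119,584; Unit 2A $1,074,537; Unit 4B $810,706. Sum = $5,089,639.
Difference $5,089,640 − $5,089,639 = +$1 applied to largest allocation (Unit 2C): Unit 2C becomes $2,271,813.

Unit 3A: $813,000 · Unit 2C: $2,271,813 · Unit PH2: $119,584 · Unit 2A: $1,074,537 · Unit 4B: $810,706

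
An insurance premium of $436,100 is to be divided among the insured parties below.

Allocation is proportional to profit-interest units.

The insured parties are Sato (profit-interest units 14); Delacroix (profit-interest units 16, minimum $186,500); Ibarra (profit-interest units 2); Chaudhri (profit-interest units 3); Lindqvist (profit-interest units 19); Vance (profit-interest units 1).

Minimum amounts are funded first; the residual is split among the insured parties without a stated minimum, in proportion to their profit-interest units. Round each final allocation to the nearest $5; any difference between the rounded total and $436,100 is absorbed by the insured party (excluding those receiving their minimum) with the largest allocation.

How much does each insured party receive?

Guaranteed amounts: Delacroix $186,500. Residual $249,600.
Residual split over remaining profit-interest units 39: Sato 89,600.00 → $89,600; Ibarra 12,800.00 → $12,800; Chaudhri 19,200.00 → $19,200; Lindqvist 121,600.00 → $121,600; Vance 6,400.00 → $6,400.

Sato: $89,600; Delacroix: $186,500; Ibarra: $12,800; Chaudhri: $19,200; Lindqvist: $121,600; Vance: $6,400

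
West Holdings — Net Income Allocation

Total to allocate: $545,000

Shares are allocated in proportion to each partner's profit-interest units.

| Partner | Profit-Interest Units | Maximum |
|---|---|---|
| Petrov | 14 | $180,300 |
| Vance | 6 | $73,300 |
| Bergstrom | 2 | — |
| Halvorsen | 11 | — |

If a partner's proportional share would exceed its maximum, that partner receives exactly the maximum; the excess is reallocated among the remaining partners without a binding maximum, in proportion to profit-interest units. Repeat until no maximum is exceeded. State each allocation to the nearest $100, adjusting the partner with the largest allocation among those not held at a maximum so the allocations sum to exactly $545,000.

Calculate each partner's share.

Profit-interest units total: 33.
Proportional shares (ignoring caps): Petrov 231,212.12; Vance 99,090.91; Bergstrom 33,030.30; Halvorsen 181,666.67.
Cap binds for Petrov ($180,300), Vance ($73,300); balance $291,400 reallocated over remaining profit-interest units 13.
Redistributed shares: Bergstrom 44,830.77 → $44,800; Halvorsen 246,569.23 → $246,600.

Petrov: $180,300 · Vance: $73,300 · Bergstrom: $44,800 · Halvorsen: $246,600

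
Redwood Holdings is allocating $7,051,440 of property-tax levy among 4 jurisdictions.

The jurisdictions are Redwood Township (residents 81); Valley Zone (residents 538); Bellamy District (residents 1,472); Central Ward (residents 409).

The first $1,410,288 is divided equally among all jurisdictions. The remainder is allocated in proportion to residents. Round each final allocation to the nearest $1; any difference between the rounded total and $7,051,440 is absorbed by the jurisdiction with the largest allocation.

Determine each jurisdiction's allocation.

Equal tier: $1,410,288 ÷ 4 = $352,572 apiece.
Remainder $5,641,152 by residents (total 2,500): Redwood Township 182,773.32 → $182,773; Valley Zone 1,213,975.91 → $1,213,976; Bellamy District 3,321,510.30 → $3,321,510; Central Ward 922,892.47 → $922,892.
Rounding difference +$1 on remainder applied to Bellamy District.
Totals: Redwood Township $352,572 + $182,773 = $535,345; Valley Zone $352,572 + $1,213,976 = $1,566,548; Bellamy District $352,572 + $3,321,511 = $3,674,083; Central Ward $352,572 + $922,892 = $1,275,464.

Redwood Township: $535,345 · Valley Zone: $1,566,548 · Bellamy District: $3,674,083 · Central Ward: $1,275,464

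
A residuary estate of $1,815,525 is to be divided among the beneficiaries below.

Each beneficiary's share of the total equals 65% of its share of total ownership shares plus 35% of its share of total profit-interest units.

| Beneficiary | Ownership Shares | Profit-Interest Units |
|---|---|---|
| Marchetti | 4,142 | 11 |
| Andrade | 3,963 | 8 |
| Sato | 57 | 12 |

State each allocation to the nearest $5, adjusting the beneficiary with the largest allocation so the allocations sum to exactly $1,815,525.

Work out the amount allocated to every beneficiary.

Ownership shares total 8,162; profit-interest units total 31.
Combined weights (65% ownership shares + 35% profit-interest units): Marchetti 0.4541; Andrade 0.4059; Sato 0.1400.
Pro-rata amounts: Marchetti 824,341.72; Andrade 736,967.66; Sato 254,215.62.
After rounding ($5): Marchetti $824,340; Andrade $736,970; Sato $254,215. Sum = $1,815,525.
No rounding difference to absorb.

Marchetti: $824,340 | Andrade: $736,970 | Sato: $254,215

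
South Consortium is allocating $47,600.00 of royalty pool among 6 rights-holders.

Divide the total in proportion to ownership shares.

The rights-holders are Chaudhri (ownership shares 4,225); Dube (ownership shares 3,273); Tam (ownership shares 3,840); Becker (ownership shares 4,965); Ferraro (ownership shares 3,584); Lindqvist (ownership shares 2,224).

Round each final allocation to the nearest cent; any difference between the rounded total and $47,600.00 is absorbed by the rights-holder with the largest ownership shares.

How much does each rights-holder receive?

Ownership shares total: 4,225 + 3,273 + 3,840 + 4,965 + 3,584 + 2,224 = 22,111.
Raw shares: Chaudhri 9,095.4728; Dube 7,046.0314; Tam 8,266.6546; Becker 10,688.5261; Ferraro 7,715.5443; Lindqvist 4,787.7708.
At nearest cent: Chaudhri $9,095.47; Dube $7,046.03; Tam $8,266.65; Becker $10,688.53; Ferraro $7,715.54; Lindqvist $4,787.77. Sum = $47,599.99.
Difference $47,600.00 − $47,599.99 = +$0.01 applied to largest ownership shares (Becker): Becker becomes $10,688.54.

Chaudhri: $9,095.47 · Dube: $7,046.03 · Tam: $8,266.65 · Becker: $10,688.54 · Ferraro: $7,715.54 · Lindqvist: $4,787.77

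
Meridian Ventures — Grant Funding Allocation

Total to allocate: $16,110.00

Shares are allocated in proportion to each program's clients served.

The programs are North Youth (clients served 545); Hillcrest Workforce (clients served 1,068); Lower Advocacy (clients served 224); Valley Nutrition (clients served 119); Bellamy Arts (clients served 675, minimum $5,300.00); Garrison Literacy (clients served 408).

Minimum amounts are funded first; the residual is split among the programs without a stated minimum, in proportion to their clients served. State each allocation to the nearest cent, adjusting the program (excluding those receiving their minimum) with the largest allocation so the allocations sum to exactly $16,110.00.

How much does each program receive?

Guaranteed amounts: Bellamy Arts $5,300.00. Remaining pool $10,810.00.
Remaining pool split over remaining clients served 2,364: North Youth 2,492.1531 → $2,492.15; Hillcrest Workforce 4,883.7056 → $4,883.71; Lower Advocacy 1,024.2978 → $1,024.30; Valley Nutrition 544.1582 → $544.16; Garrison Literacy 1,865.6853 → $1,865.69.
Rounding difference −$0.01 applied to Hillcrest Workforce → $4,883.70.

North Youth: $2,492.15 · Hillcrest Workforce: $4,883.70 · Lower Advocacy: $1,024.30 · Valley Nutrition: $544.16 · Bellamy Arts: $5,300.00 · Garrison Literacy: $1,865.69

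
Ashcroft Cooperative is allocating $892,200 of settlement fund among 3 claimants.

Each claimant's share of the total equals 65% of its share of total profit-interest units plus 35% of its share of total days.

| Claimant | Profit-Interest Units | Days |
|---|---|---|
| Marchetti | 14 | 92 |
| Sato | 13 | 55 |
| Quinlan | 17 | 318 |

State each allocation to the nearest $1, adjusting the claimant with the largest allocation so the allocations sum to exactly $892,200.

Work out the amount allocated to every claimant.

Profit-interest units total 44; days total 465.
Combined weights (65% profit-interest units + 35% days): Marchetti 0.2761; Sato 0.2334; Quinlan 0.4905.
Raw shares: Marchetti 246,305.63; Sato 208,278.12; Quinlan 437,616.25.
Rounded to nearest $1: Marchetti $246,306; Sato $208,278; Quinlan $437,616. Sum = $892,200.
Rounded total matches; no reconciliation needed.

Marchetti: $246,306 · Sato: $208,278 · Quinlan: $437,616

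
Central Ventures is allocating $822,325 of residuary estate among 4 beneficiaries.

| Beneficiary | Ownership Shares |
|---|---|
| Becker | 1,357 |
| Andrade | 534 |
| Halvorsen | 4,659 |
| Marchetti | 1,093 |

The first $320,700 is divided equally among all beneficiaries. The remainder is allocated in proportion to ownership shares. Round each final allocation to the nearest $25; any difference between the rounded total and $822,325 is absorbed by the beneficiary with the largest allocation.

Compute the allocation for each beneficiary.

Becker: $169,250 · Andrade: $115,225 · Halvorsen: $385,950 · Marchetti: $151,900

First tranche $320,700 split equally: $80,175 each.
Remainder $501,625 by ownership shares (total 7,643): Becker 89,062.56 → $89,075; Andrade 35,047.46 → $35,050; Halvorsen 305,779.26 → $305,775; Marchetti 71,735.72 → $71,725.
Totals: Becker $80,175 + $89,075 = $169,250; Andrade $80,175 + $35,050 = $115,225; Halvorsen $80,175 + $305,775 = $385,950; Marchetti $80,175 + $71,725 = $151,900.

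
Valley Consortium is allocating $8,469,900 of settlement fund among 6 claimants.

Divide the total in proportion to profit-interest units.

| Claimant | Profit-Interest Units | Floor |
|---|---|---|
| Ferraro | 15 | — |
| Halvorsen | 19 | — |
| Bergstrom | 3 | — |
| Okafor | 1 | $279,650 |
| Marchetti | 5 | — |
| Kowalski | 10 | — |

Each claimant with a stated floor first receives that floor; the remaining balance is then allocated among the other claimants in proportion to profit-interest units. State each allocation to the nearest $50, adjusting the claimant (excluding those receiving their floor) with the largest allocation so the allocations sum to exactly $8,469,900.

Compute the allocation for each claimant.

Guaranteed amounts: Okafor $279,650. Remaining pool $8,190,250.
Remaining pool split over remaining profit-interest units 52: Ferraro 2,362,572.12 → $2,362,550; Halvorsen 2,992,591.35 → $2,992,600; Bergstrom 472,514.42 → $472,500; Marchetti 787,524.04 → $787,500; Kowalski 1,575,048.08 → $1,575,050.
Rounding difference +$50 applied to Halvorsen → $2,992,650.

Ferraro: $2,362,550 | Halvorsen: $2,992,650 | Bergstrom: $472,500 | Okafor: $279,650 | Marchetti: $787,500 | Kowalski: $1,575,050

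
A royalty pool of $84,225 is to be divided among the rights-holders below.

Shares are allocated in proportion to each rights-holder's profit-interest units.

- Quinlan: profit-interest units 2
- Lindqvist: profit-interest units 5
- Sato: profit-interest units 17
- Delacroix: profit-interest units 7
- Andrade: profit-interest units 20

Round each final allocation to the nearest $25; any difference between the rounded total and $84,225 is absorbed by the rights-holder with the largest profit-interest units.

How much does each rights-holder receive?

Quinlan: $3,300 · Lindqvist: $8,250 · Sato: $28,075 · Delacroix: $11,550 · Andrade: $33,050

Combined profit-interest units = 51.
Unrounded shares: Quinlan 2/51 × $84,225 = 3,302.94; Lindqvist 5/51 × $84,225 = 8,257.35; Sato 17/51 × $84,225 = 28,075.00; Delacroix 7/51 × $84,225 = 11,560.29; Andrade 20/51 × $84,225 = 33,029.41.
After rounding ($25): Quinlan $3,300; Lindqvist $8,250; Sato $28,075; Delacroix $11,550; Andrade $33,025. Sum = $84,200.
Difference $84,225 − $84,200 = +$25 applied to largest profit-interest units (Andrade): Andrade becomes $33,050.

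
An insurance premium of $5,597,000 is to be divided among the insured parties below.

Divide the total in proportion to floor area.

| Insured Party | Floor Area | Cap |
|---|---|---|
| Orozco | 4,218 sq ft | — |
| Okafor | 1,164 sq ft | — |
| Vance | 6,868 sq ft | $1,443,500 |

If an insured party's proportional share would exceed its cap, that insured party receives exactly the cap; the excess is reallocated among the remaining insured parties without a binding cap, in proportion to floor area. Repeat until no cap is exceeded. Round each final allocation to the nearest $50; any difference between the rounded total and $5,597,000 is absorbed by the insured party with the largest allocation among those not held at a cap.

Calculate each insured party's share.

Combined floor area = 12,250.
Unconstrained shares: Orozco 1,927,195.59; Okafor 531,829.22; Vance 3,137,975.18.
Capped: Vance ($1,443,500); balance $4,153,500 reallocated over remaining floor area 5,382.
Redistributed shares: Orozco 3,255,195.65 → $3,255,200; Okafor 898,304.35 → $898,300.

Orozco: $3,255,200 · Okafor: $898,300 · Vance: $1,443,500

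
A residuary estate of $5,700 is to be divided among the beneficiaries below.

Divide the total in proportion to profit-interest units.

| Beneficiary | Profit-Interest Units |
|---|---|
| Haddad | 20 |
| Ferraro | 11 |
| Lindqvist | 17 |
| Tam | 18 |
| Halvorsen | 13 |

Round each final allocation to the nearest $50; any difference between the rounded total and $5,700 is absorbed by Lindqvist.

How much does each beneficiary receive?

Haddad: $1,450 | Ferraro: $800 | Lindqvist: $1,200 | Tam: $1,300 | Halvorsen: $950

Total profit-interest units = 79.
Unrounded shares: Haddad 20/79 × $5,700 = 1,443.04; Ferraro 11/79 × $5,700 = 793.67; Lindqvist 17/79 × $5,700 = 1,226.58; Tam 18/79 × $5,700 = 1,298.73; Halvorsen 13/79 × $5,700 = 937.97.
After rounding ($50): Haddad $1,450; Ferraro $800; Lindqvist $1,250; Tam $1,300; Halvorsen $950. Sum = $5,750.
Difference $5,700 − $5,750 = −$50 applied to Lindqvist: Lindqvist becomes $1,200.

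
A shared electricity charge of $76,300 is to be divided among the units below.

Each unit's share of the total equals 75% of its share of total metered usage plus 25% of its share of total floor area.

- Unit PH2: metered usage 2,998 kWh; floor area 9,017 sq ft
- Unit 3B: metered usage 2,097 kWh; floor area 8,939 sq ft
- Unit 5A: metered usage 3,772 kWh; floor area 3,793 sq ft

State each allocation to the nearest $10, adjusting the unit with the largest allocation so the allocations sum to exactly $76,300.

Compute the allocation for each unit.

Totals — metered usage 8,867, floor area 21,749.
Combined weights (75% metered usage + 25% floor area): Unit PH2 0.3572; Unit 3B 0.2801; Unit 5A 0.3626.
Pro-rata amounts: Unit PH2 27,256.58; Unit 3B 21,373.39; Unit 5A 27,670.03.
Rounded to nearest $10: Unit PH2 $27,260; Unit 3B $21,370; Unit 5A $27,670. Sum = $76,300.
Sum already equals the total — no adjustment.

Unit PH2: $27,260; Unit 3B: $21,370; Unit 5A: $27,670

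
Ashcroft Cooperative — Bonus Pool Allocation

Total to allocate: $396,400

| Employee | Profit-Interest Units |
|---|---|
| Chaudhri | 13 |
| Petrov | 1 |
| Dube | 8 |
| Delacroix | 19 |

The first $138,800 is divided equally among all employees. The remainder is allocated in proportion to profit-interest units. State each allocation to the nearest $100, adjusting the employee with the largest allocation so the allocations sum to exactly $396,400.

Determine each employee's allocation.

First tranche $138,800 split equally: $34,700 each.
Remainder $257,600 by profit-interest units (total 41): Chaudhri 81,678.05 → $81,700; Petrov 6,282.93 → $6,300; Dube 50,263.41 → $50,300; Delacroix 119,375.61 → $119,400.
Rounding difference −$100 on remainder applied to Delacroix.
Totals: Chaudhri $34,700 + $81,700 = $116,400; Petrov $34,700 + $6,300 = $41,000; Dube $34,700 + $50,300 = $85,000; Delacroix $34,700 + $119,300 = $154,000.

Chaudhri: $116,400; Petrov: $41,000; Dube: $85,000; Delacroix: $154,000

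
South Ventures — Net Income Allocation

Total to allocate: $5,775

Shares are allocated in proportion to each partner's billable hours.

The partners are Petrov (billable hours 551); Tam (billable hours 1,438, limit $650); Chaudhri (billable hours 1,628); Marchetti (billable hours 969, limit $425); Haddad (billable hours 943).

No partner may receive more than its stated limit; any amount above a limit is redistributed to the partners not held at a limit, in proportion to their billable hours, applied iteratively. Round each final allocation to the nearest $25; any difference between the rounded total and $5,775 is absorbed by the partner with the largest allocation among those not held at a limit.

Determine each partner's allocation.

Combined billable hours = 5,529.
Unconstrained shares: Petrov 575.52; Tam 1,501.98; Chaudhri 1,700.43; Marchetti 1,012.11; Haddad 984.96.
Cap binds for Tam ($650), Marchetti ($425); residual $4,700 reallocated over remaining billable hours 3,122.
Remaining shares: Petrov 829.50 → $825; Chaudhri 2,450.86 → $2,450; Haddad 1,419.63 → $1,425.

Petrov: $825 | Tam: $650 | Chaudhri: $2,450 | Marchetti: $425 | Haddad: $1,425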